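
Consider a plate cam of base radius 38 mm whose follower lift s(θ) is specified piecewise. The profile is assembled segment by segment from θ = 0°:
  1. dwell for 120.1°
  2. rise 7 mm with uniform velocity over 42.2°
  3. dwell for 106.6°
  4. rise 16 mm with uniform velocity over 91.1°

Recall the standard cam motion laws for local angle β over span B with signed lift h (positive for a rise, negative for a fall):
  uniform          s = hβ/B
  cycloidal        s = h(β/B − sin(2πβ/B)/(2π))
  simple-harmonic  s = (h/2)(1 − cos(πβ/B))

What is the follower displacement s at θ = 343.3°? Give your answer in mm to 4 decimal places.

seg 1 [0°–120.1°] dwell: s stays 0.0000
seg 2 [120.1°–162.3°] uniform, h=7: full span → s += 7 → s = 7.0000
seg 3 [162.3°–268.9°] dwell: s stays 7.0000
seg 4 [268.9°–360°] uniform, h=16: θ=343.3° here. β=74.4, B=91.1. 16·74.4/91.1 = 13.0670 → s = 20.0670

20.0670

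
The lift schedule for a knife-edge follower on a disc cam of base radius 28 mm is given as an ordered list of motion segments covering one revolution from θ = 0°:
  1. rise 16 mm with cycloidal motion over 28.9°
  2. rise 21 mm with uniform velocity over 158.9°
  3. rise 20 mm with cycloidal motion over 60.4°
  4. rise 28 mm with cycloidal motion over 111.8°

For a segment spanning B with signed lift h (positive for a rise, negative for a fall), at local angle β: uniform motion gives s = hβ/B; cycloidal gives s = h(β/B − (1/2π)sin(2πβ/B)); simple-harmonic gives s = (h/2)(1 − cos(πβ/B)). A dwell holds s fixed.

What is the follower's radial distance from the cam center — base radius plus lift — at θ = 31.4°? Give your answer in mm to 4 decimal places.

seg 1 [0°–28.9°] cycloidal, h=16: full span → s += 16 → s = 16.0000
seg 2 [28.9°–187.8°] uniform, h=21: θ=31.4° here. β=2.5, B=158.9. 21·2.5/158.9 = 0.3304 → s = 16.3304
radial distance = base radius + s = 28 + 16.3304 = 44.3304

44.3304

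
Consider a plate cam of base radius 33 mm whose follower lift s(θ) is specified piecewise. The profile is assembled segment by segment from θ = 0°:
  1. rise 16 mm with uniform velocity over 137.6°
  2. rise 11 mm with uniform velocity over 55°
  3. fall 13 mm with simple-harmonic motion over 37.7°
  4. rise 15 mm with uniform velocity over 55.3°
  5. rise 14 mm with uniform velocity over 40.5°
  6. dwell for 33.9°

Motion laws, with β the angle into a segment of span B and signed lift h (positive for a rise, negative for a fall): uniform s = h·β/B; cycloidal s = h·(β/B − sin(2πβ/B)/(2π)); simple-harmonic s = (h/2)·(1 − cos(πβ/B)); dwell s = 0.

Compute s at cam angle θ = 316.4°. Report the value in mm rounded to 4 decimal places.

seg 1 [0°–137.6°] uniform, h=16: full span → s += 16 → s = 16.0000
seg 2 [137.6°–192.6°] uniform, h=11: full span → s += 11 → s = 27.0000
seg 3 [192.6°–230.3°] simple-harmonic, h=-13: full span → s += -13 → s = 14.0000
seg 4 [230.3°–285.6°] uniform, h=15: full span → s += 15 → s = 29.0000
seg 5 [285.6°–326.1°] uniform, h=14: θ=316.4° here. β=30.8, B=40.5. 14·30.8/40.5 = 10.6469 → s = 39.6469

39.6469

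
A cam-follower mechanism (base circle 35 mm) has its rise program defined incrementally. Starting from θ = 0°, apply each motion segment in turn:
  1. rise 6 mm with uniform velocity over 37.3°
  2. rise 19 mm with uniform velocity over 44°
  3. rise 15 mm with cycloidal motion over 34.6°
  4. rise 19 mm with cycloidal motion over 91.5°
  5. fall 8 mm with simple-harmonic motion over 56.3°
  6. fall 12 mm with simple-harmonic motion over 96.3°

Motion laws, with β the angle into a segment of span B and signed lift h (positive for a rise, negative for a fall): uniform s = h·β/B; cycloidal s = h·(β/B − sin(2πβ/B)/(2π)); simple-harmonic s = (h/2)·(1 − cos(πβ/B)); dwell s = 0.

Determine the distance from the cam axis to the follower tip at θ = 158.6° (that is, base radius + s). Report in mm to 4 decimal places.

seg 1 [0°–37.3°] uniform, h=6: full span → s += 6 → s = 6.0000
seg 2 [37.3°–81.3°] uniform, h=19: full span → s += 19 → s = 25.0000
seg 3 [81.3°–115.9°] cycloidal, h=15: full span → s += 15 → s = 40.0000
seg 4 [115.9°–207.4°] cycloidal, h=19: θ=158.6° here. β=42.7, B=91.5. 19·(0.4667 − sin(2π·0.4667)/(2π)) = 8.2380 → s = 48.2380
radial distance = base radius + s = 35 + 48.2380 = 83.2380

83.2380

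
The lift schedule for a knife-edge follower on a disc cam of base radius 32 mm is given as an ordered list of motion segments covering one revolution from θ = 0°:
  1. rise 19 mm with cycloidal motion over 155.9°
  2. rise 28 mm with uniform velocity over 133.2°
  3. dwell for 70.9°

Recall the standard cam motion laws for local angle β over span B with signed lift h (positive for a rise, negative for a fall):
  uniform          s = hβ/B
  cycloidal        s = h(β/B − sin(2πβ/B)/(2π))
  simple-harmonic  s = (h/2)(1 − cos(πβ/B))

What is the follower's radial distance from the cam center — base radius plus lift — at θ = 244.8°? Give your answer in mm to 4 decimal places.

seg 1 [0°–155.9°] cycloidal, h=19: full span → s += 19 → s = 19.0000
seg 2 [155.9°–289.1°] uniform, h=28: θ=244.8° here. β=88.9, B=133.2. 28·88.9/133.2 = 18.6877 → s = 37.6877
radial distance = base radius + s = 32 + 37.6877 = 69.6877

69.6877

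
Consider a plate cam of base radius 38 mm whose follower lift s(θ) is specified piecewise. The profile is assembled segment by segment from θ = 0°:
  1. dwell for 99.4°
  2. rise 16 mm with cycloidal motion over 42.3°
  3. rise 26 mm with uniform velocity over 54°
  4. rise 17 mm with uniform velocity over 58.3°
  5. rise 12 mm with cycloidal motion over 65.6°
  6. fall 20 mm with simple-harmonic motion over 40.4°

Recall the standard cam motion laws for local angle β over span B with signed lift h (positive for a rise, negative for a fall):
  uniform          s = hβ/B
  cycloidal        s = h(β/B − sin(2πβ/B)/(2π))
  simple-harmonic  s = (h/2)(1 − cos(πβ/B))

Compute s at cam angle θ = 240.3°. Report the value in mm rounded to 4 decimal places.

seg 1 [0°–99.4°] dwell: s stays 0.0000
seg 2 [99.4°–141.7°] cycloidal, h=16: full span → s += 16 → s = 16.0000
seg 3 [141.7°–195.7°] uniform, h=26: full span → s += 26 → s = 42.0000
seg 4 [195.7°–254°] uniform, h=17: θ=240.3° here. β=44.6, B=58.3. 17·44.6/58.3 = 13.0051 → s = 55.0051

55.0051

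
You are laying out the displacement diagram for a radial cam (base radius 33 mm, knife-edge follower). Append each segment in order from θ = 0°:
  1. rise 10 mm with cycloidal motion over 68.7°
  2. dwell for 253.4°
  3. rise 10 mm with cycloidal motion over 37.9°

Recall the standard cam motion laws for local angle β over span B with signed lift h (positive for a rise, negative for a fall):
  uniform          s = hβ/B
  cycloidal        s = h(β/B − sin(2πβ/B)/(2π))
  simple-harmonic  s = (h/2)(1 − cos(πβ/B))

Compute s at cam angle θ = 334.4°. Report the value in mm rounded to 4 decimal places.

seg 1 [0°–68.7°] cycloidal, h=10: full span → s += 10 → s = 10.0000
seg 2 [68.7°–322.1°] dwell: s stays 10.0000
seg 3 [322.1°–360°] cycloidal, h=10: θ=334.4° here. β=12.3, B=37.9. 10·(0.3245 − sin(2π·0.3245)/(2π)) = 1.8252 → s = 11.8252

11.8252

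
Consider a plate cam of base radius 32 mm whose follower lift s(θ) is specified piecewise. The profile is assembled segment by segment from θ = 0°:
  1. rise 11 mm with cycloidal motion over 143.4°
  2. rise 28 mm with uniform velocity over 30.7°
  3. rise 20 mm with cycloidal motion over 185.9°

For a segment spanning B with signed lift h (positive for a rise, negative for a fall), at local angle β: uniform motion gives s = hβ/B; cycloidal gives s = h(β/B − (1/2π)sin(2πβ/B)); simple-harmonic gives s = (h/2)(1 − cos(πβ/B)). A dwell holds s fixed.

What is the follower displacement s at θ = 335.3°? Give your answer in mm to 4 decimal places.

seg 1 [0°–143.4°] cycloidal, h=11: full span → s += 11 → s = 11.0000
seg 2 [143.4°–174.1°] uniform, h=28: full span → s += 28 → s = 39.0000
seg 3 [174.1°–360°] cycloidal, h=20: θ=335.3° here. β=161.2, B=185.9. 20·(0.8671 − sin(2π·0.8671)/(2π)) = 19.7019 → s = 58.7019

58.7019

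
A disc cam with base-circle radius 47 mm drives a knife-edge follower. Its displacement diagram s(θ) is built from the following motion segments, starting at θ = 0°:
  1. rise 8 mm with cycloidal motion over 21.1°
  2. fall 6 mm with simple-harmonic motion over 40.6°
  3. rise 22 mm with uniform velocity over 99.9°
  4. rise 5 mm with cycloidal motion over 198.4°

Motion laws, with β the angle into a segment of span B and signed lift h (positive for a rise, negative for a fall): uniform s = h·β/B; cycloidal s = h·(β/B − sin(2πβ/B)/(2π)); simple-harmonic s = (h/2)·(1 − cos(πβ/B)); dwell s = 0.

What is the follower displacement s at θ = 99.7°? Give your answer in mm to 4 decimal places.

seg 1 [0°–21.1°] cycloidal, h=8: full span → s += 8 → s = 8.0000
seg 2 [21.1°–61.7°] simple-harmonic, h=-6: full span → s += -6 → s = 2.0000
seg 3 [61.7°–161.6°] uniform, h=22: θ=99.7° here. β=38, B=99.9. 22·38/99.9 = 8.3684 → s = 10.3684

10.3684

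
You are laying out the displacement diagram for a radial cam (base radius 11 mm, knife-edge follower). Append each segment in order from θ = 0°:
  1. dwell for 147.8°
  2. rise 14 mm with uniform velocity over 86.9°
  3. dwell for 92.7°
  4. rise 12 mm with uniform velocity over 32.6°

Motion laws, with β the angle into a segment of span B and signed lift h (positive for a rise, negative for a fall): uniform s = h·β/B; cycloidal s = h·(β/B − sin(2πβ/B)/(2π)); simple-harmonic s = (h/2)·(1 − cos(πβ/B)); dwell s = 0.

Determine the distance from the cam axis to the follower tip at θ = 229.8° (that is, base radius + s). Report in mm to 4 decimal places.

seg 1 [0°–147.8°] dwell: s stays 0.0000
seg 2 [147.8°–234.7°] uniform, h=14: θ=229.8° here. β=82, B=86.9. 14·82/86.9 = 13.2106 → s = 13.2106
radial distance = base radius + s = 11 + 13.2106 = 24.2106

24.2106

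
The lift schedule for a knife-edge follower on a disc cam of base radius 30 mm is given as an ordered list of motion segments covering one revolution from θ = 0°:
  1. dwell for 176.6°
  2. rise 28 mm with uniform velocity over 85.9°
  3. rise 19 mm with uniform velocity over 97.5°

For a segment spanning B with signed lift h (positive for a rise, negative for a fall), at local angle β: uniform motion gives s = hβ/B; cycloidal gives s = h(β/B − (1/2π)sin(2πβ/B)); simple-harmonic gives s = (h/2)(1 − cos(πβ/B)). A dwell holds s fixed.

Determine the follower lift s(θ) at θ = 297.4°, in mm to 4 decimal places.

seg 1 [0°–176.6°] dwell: s stays 0.0000
seg 2 [176.6°–262.5°] uniform, h=28: full span → s += 28 → s = 28.0000
seg 3 [262.5°–360°] uniform, h=19: θ=297.4° here. β=34.9, B=97.5. 19·34.9/97.5 = 6.8010 → s = 34.8010

34.8010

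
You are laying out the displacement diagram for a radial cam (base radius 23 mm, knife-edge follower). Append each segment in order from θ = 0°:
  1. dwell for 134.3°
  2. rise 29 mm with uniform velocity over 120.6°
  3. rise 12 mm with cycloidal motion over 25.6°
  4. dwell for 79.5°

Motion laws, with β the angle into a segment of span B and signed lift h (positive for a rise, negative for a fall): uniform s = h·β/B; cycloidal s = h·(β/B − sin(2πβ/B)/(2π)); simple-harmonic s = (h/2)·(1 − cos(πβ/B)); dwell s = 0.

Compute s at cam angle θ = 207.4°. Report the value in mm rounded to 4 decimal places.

seg 1 [0°–134.3°] dwell: s stays 0.0000
seg 2 [134.3°–254.9°] uniform, h=29: θ=207.4° here. β=73.1, B=120.6. 29·73.1/120.6 = 17.5779 → s = 17.5779

17.5779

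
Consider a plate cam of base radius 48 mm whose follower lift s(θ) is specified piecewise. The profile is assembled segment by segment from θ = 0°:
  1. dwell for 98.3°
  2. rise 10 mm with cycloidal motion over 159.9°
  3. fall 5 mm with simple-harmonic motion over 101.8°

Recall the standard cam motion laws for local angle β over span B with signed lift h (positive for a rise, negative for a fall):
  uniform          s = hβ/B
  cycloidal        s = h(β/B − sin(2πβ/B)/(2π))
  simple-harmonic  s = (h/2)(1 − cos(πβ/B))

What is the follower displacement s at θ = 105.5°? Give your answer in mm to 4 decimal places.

seg 1 [0°–98.3°] dwell: s stays 0.0000
seg 2 [98.3°–258.2°] cycloidal, h=10: θ=105.5° here. β=7.2, B=159.9. 10·(0.0450 − sin(2π·0.0450)/(2π)) = 0.0060 → s = 0.0060

0.0060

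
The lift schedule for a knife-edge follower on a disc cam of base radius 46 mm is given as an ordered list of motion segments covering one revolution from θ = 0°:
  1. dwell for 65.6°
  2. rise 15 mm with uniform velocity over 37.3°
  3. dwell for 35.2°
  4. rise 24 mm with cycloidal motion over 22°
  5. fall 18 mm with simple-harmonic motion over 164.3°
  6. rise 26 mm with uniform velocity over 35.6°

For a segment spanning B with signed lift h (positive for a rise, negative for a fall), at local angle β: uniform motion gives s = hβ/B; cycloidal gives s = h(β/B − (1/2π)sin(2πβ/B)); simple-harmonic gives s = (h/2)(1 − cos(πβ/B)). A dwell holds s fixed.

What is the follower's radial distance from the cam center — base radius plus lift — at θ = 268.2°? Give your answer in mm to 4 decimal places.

seg 1 [0°–65.6°] dwell: s stays 0.0000
seg 2 [65.6°–102.9°] uniform, h=15: full span → s += 15 → s = 15.0000
seg 3 [102.9°–138.1°] dwell: s stays 15.0000
seg 4 [138.1°–160.1°] cycloidal, h=24: full span → s += 24 → s = 39.0000
seg 5 [160.1°–324.4°] simple-harmonic, h=-18: θ=268.2° here. β=108.1, B=164.3. -18/2·(1 − cos(π·0.6579)) = -13.2847 → s = 25.7153
radial distance = base radius + s = 46 + 25.7153 = 71.7153

71.7153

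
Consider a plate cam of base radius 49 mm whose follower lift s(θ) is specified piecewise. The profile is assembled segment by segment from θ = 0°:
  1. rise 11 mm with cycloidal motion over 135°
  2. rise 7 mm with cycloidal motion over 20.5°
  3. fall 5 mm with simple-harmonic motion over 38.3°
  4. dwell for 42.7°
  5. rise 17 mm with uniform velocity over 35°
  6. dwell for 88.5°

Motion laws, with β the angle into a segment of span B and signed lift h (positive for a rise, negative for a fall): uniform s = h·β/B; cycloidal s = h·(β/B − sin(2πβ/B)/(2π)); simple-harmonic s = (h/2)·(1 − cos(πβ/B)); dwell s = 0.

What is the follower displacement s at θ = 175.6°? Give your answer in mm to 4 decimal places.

seg 1 [0°–135°] cycloidal, h=11: full span → s += 11 → s = 11.0000
seg 2 [135°–155.5°] cycloidal, h=7: full span → s += 7 → s = 18.0000
seg 3 [155.5°–193.8°] simple-harmonic, h=-5: θ=175.6° here. β=20.1, B=38.3. -5/2·(1 − cos(π·0.5248)) = -2.6946 → s = 15.3054

15.3054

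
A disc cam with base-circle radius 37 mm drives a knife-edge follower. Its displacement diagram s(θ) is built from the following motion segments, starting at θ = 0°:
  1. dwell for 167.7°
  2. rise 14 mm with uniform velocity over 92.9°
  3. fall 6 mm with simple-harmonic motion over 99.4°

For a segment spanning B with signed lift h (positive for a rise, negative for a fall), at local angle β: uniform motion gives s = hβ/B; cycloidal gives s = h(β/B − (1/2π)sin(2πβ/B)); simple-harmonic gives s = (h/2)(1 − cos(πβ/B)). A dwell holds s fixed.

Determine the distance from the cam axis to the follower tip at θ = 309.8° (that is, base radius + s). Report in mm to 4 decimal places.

seg 1 [0°–167.7°] dwell: s stays 0.0000
seg 2 [167.7°–260.6°] uniform, h=14: full span → s += 14 → s = 14.0000
seg 3 [260.6°–360°] simple-harmonic, h=-6: θ=309.8° here. β=49.2, B=99.4. -6/2·(1 − cos(π·0.4950)) = -2.9526 → s = 11.0474
radial distance = base radius + s = 37 + 11.0474 = 48.0474

48.0474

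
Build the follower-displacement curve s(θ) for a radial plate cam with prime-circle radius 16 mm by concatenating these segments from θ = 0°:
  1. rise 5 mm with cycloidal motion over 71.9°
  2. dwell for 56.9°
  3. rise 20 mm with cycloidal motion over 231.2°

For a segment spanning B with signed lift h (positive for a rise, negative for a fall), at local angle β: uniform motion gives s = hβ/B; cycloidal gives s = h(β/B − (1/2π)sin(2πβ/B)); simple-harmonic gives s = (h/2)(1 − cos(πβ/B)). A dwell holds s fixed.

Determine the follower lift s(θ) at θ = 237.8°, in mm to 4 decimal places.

seg 1 [0°–71.9°] cycloidal, h=5: full span → s += 5 → s = 5.0000
seg 2 [71.9°–128.8°] dwell: s stays 5.0000
seg 3 [128.8°–360°] cycloidal, h=20: θ=237.8° here. β=109, B=231.2. 20·(0.4715 − sin(2π·0.4715)/(2π)) = 8.8612 → s = 13.8612

13.8612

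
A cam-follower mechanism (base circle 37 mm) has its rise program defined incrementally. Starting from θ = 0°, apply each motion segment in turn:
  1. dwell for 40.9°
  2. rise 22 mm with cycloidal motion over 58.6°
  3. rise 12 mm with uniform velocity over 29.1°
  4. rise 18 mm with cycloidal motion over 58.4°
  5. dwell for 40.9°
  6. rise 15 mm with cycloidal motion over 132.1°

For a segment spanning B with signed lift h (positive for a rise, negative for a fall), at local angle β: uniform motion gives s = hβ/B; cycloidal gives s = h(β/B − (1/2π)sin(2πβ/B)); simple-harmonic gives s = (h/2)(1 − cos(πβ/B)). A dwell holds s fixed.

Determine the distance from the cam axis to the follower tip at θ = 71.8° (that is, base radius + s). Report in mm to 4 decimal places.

seg 1 [0°–40.9°] dwell: s stays 0.0000
seg 2 [40.9°–99.5°] cycloidal, h=22: θ=71.8° here. β=30.9, B=58.6. 22·(0.5273 − sin(2π·0.5273)/(2π)) = 12.1984 → s = 12.1984
radial distance = base radius + s = 37 + 12.1984 = 49.1984

49.1984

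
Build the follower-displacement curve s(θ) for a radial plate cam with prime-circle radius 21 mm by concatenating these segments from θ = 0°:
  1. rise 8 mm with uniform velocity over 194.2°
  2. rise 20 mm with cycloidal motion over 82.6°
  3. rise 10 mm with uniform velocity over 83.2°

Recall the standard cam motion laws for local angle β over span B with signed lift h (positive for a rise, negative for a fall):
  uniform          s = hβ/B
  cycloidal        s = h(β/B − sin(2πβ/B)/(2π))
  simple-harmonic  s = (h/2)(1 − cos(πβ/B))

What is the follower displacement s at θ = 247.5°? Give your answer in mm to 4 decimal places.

seg 1 [0°–194.2°] uniform, h=8: full span → s += 8 → s = 8.0000
seg 2 [194.2°–276.8°] cycloidal, h=20: θ=247.5° here. β=53.3, B=82.6. 20·(0.6453 − sin(2π·0.6453)/(2π)) = 15.4241 → s = 23.4241

23.4241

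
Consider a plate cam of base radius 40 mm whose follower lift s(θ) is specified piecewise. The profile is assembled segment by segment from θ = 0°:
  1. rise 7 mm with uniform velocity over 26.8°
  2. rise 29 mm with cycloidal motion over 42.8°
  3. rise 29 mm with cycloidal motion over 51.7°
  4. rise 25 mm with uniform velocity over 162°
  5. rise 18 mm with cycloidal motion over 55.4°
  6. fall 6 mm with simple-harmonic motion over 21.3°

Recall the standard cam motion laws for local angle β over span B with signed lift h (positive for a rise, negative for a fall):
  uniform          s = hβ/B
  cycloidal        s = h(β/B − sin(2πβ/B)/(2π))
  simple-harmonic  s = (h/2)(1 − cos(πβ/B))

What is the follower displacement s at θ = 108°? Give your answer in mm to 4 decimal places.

seg 1 [0°–26.8°] uniform, h=7: full span → s += 7 → s = 7.0000
seg 2 [26.8°–69.6°] cycloidal, h=29: full span → s += 29 → s = 36.0000
seg 3 [69.6°–121.3°] cycloidal, h=29: θ=108° here. β=38.4, B=51.7. 29·(0.7427 − sin(2π·0.7427)/(2π)) = 26.1504 → s = 62.1504

62.1504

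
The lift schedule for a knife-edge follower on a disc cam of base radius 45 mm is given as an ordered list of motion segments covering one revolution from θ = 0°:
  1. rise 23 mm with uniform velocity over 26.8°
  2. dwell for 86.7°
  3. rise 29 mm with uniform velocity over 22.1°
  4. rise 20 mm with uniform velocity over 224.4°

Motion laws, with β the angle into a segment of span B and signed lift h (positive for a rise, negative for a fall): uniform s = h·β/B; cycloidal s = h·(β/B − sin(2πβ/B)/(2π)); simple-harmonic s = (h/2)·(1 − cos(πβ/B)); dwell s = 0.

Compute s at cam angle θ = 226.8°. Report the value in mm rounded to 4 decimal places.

seg 1 [0°–26.8°] uniform, h=23: full span → s += 23 → s = 23.0000
seg 2 [26.8°–113.5°] dwell: s stays 23.0000
seg 3 [113.5°–135.6°] uniform, h=29: full span → s += 29 → s = 52.0000
seg 4 [135.6°–360°] uniform, h=20: θ=226.8° here. β=91.2, B=224.4. 20·91.2/224.4 = 8.1283 → s = 60.1283

60.1283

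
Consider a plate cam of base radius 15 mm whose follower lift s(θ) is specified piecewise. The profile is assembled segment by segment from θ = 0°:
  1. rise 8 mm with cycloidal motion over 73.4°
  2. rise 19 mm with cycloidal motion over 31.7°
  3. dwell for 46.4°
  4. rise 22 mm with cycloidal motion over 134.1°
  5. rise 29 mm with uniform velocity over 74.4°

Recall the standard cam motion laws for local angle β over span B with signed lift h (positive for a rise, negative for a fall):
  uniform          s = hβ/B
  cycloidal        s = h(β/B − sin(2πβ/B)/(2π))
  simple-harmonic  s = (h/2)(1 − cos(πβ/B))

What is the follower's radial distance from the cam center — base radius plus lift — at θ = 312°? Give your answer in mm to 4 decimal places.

seg 1 [0°–73.4°] cycloidal, h=8: full span → s += 8 → s = 8.0000
seg 2 [73.4°–105.1°] cycloidal, h=19: full span → s += 19 → s = 27.0000
seg 3 [105.1°–151.5°] dwell: s stays 27.0000
seg 4 [151.5°–285.6°] cycloidal, h=22: full span → s += 22 → s = 49.0000
seg 5 [285.6°–360°] uniform, h=29: θ=312° here. β=26.4, B=74.4. 29·26.4/74.4 = 10.2903 → s = 59.2903
radial distance = base radius + s = 15 + 59.2903 = 74.2903

74.2903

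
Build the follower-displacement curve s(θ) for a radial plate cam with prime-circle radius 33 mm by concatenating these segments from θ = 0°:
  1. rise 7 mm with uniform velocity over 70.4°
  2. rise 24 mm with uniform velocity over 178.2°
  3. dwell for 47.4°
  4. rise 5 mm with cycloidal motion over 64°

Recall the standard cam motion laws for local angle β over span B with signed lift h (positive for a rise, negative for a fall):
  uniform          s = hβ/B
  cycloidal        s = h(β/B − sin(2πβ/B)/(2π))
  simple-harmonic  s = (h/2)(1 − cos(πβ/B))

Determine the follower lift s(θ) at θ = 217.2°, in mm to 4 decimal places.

seg 1 [0°–70.4°] uniform, h=7: full span → s += 7 → s = 7.0000
seg 2 [70.4°–248.6°] uniform, h=24: θ=217.2° here. β=146.8, B=178.2. 24·146.8/178.2 = 19.7710 → s = 26.7710

26.7710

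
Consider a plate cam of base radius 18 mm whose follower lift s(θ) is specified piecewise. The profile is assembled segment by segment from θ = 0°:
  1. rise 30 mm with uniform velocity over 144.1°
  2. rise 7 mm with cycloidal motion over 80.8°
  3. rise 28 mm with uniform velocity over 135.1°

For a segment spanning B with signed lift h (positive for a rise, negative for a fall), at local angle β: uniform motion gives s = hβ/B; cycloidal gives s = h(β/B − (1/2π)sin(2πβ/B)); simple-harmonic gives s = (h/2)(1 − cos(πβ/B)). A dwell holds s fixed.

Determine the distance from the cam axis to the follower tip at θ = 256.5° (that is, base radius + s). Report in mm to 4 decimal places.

seg 1 [0°–144.1°] uniform, h=30: full span → s += 30 → s = 30.0000
seg 2 [144.1°–224.9°] cycloidal, h=7: full span → s += 7 → s = 37.0000
seg 3 [224.9°–360°] uniform, h=28: θ=256.5° here. β=31.6, B=135.1. 28·31.6/135.1 = 6.5492 → s = 43.5492
radial distance = base radius + s = 18 + 43.5492 = 61.5492

61.5492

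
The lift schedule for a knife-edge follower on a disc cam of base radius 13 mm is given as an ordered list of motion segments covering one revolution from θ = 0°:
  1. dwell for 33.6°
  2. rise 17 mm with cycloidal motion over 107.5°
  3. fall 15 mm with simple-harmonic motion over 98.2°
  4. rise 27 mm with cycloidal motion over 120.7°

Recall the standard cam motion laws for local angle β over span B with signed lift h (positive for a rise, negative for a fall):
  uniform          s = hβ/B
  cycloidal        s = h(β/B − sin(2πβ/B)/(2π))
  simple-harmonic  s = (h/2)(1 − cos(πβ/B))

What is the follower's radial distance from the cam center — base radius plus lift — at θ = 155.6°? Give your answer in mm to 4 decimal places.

seg 1 [0°–33.6°] dwell: s stays 0.0000
seg 2 [33.6°–141.1°] cycloidal, h=17: full span → s += 17 → s = 17.0000
seg 3 [141.1°–239.3°] simple-harmonic, h=-15: θ=155.6° here. β=14.5, B=98.2. -15/2·(1 − cos(π·0.1477)) = -0.7926 → s = 16.2074
radial distance = base radius + s = 13 + 16.2074 = 29.2074

29.2074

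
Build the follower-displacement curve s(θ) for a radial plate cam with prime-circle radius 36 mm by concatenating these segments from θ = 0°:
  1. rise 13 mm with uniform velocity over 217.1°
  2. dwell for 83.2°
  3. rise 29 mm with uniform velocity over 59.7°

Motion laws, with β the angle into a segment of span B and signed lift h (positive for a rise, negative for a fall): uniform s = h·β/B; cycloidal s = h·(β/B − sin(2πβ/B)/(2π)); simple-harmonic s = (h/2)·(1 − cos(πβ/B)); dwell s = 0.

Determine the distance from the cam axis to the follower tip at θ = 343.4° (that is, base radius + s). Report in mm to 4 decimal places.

seg 1 [0°–217.1°] uniform, h=13: full span → s += 13 → s = 13.0000
seg 2 [217.1°–300.3°] dwell: s stays 13.0000
seg 3 [300.3°–360°] uniform, h=29: θ=343.4° here. β=43.1, B=59.7. 29·43.1/59.7 = 20.9363 → s = 33.9363
radial distance = base radius + s = 36 + 33.9363 = 69.9363

69.9363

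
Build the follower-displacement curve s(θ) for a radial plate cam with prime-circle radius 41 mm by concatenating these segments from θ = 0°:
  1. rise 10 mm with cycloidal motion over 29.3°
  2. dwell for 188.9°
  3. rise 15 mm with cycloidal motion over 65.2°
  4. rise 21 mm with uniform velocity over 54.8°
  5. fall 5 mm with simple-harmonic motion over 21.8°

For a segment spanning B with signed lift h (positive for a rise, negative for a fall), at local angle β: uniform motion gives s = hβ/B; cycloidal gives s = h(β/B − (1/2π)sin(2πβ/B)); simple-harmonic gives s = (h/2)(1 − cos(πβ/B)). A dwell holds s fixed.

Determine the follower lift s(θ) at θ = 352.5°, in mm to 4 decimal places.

seg 1 [0°–29.3°] cycloidal, h=10: full span → s += 10 → s = 10.0000
seg 2 [29.3°–218.2°] dwell: s stays 10.0000
seg 3 [218.2°–283.4°] cycloidal, h=15: full span → s += 15 → s = 25.0000
seg 4 [283.4°–338.2°] uniform, h=21: full span → s += 21 → s = 46.0000
seg 5 [338.2°–360°] simple-harmonic, h=-5: θ=352.5° here. β=14.3, B=21.8. -5/2·(1 − cos(π·0.6560)) = -3.6765 → s = 42.3235

42.3235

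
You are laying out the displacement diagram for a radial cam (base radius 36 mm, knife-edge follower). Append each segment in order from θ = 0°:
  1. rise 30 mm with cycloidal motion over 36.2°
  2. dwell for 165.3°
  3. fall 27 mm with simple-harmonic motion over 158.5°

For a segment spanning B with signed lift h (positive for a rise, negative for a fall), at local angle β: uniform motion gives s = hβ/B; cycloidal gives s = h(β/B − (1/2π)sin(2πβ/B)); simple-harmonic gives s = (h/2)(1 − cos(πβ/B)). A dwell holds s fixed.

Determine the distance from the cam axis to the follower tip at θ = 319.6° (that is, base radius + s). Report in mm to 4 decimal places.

seg 1 [0°–36.2°] cycloidal, h=30: full span → s += 30 → s = 30.0000
seg 2 [36.2°–201.5°] dwell: s stays 30.0000
seg 3 [201.5°–360°] simple-harmonic, h=-27: θ=319.6° here. β=118.1, B=158.5. -27/2·(1 − cos(π·0.7451)) = -22.8982 → s = 7.1018
radial distance = base radius + s = 36 + 7.1018 = 43.1018

43.1018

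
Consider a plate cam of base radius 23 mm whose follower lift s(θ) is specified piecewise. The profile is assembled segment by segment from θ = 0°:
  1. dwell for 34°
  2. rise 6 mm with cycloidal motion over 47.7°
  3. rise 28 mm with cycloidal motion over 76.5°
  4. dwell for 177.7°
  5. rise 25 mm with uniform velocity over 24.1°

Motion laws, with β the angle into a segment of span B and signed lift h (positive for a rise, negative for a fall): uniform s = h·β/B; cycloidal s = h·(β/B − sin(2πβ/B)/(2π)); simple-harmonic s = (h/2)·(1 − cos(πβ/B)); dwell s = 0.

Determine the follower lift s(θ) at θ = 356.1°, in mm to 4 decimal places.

seg 1 [0°–34°] dwell: s stays 0.0000
seg 2 [34°–81.7°] cycloidal, h=6: full span → s += 6 → s = 6.0000
seg 3 [81.7°–158.2°] cycloidal, h=28: full span → s += 28 → s = 34.0000
seg 4 [158.2°–335.9°] dwell: s stays 34.0000
seg 5 [335.9°–360°] uniform, h=25: θ=356.1° here. β=20.2, B=24.1. 25·20.2/24.1 = 20.9544 → s = 54.9544

54.9544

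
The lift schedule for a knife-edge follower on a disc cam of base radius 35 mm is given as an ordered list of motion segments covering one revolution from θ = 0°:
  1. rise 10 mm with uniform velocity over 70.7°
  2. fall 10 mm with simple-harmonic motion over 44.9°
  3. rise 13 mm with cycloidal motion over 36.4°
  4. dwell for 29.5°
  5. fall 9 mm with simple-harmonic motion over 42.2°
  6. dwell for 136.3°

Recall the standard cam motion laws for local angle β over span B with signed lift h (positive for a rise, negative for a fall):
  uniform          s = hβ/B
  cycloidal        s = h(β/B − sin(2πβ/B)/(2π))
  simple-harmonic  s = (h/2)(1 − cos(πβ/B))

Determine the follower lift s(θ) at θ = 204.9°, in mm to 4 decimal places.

seg 1 [0°–70.7°] uniform, h=10: full span → s += 10 → s = 10.0000
seg 2 [70.7°–115.6°] simple-harmonic, h=-10: full span → s += -10 → s = 0.0000
seg 3 [115.6°–152°] cycloidal, h=13: full span → s += 13 → s = 13.0000
seg 4 [152°–181.5°] dwell: s stays 13.0000
seg 5 [181.5°–223.7°] simple-harmonic, h=-9: θ=204.9° here. β=23.4, B=42.2. -9/2·(1 − cos(π·0.5545)) = -5.2667 → s = 7.7333

7.7333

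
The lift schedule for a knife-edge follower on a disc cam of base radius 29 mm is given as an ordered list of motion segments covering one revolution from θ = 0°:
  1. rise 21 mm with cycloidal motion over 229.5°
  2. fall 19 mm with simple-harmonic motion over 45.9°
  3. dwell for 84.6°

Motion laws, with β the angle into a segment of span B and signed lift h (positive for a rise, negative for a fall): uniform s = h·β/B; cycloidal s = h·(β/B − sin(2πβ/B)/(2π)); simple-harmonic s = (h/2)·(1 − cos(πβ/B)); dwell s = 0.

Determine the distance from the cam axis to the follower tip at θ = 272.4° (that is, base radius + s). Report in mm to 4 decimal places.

seg 1 [0°–229.5°] cycloidal, h=21: full span → s += 21 → s = 21.0000
seg 2 [229.5°–275.4°] simple-harmonic, h=-19: θ=272.4° here. β=42.9, B=45.9. -19/2·(1 − cos(π·0.9346)) = -18.8004 → s = 2.1996
radial distance = base radius + s = 29 + 2.1996 = 31.1996

31.1996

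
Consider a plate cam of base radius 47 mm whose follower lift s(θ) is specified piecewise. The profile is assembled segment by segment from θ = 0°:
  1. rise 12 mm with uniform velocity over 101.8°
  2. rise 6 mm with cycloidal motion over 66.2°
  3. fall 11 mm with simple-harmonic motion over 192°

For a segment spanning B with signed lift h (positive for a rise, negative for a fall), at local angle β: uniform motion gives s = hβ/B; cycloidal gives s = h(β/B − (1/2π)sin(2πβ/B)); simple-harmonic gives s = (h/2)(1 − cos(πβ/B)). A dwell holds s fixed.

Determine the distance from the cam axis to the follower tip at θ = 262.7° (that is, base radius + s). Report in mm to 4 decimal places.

seg 1 [0°–101.8°] uniform, h=12: full span → s += 12 → s = 12.0000
seg 2 [101.8°–168°] cycloidal, h=6: full span → s += 6 → s = 18.0000
seg 3 [168°–360°] simple-harmonic, h=-11: θ=262.7° here. β=94.7, B=192. -11/2·(1 − cos(π·0.4932)) = -5.3830 → s = 12.6170
radial distance = base radius + s = 47 + 12.6170 = 59.6170

59.6170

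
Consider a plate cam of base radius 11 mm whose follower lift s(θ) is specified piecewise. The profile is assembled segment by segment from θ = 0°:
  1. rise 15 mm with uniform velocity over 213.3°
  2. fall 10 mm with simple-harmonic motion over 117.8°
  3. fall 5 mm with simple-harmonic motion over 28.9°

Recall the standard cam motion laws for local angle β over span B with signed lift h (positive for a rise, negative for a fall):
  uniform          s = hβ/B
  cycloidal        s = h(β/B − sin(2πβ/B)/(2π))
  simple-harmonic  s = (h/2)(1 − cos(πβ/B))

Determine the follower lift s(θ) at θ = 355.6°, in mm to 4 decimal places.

seg 1 [0°–213.3°] uniform, h=15: full span → s += 15 → s = 15.0000
seg 2 [213.3°–331.1°] simple-harmonic, h=-10: full span → s += -10 → s = 5.0000
seg 3 [331.1°–360°] simple-harmonic, h=-5: θ=355.6° here. β=24.5, B=28.9. -5/2·(1 − cos(π·0.8478)) = -4.7194 → s = 0.2806

0.2806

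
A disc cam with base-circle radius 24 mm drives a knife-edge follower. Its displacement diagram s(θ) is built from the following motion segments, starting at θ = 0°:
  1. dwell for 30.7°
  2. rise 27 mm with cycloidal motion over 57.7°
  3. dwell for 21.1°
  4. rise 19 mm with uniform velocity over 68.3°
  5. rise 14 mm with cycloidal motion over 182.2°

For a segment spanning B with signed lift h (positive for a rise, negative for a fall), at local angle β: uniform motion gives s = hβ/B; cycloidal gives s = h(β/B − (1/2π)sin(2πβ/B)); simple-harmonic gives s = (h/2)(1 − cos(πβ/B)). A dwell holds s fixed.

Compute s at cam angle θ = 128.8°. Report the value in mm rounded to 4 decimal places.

seg 1 [0°–30.7°] dwell: s stays 0.0000
seg 2 [30.7°–88.4°] cycloidal, h=27: full span → s += 27 → s = 27.0000
seg 3 [88.4°–109.5°] dwell: s stays 27.0000
seg 4 [109.5°–177.8°] uniform, h=19: θ=128.8° here. β=19.3, B=68.3. 19·19.3/68.3 = 5.3690 → s = 32.3690

32.3690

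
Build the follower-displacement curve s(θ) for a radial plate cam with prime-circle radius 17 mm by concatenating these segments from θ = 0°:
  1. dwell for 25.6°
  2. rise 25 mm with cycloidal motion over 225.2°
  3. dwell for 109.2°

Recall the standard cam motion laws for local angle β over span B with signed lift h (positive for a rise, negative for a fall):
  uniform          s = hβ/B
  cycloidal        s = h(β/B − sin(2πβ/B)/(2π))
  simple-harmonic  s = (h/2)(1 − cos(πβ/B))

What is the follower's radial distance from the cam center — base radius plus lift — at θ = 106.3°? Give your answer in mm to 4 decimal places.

seg 1 [0°–25.6°] dwell: s stays 0.0000
seg 2 [25.6°–250.8°] cycloidal, h=25: θ=106.3° here. β=80.7, B=225.2. 25·(0.3583 − sin(2π·0.3583)/(2π)) = 5.8668 → s = 5.8668
radial distance = base radius + s = 17 + 5.8668 = 22.8668

22.8668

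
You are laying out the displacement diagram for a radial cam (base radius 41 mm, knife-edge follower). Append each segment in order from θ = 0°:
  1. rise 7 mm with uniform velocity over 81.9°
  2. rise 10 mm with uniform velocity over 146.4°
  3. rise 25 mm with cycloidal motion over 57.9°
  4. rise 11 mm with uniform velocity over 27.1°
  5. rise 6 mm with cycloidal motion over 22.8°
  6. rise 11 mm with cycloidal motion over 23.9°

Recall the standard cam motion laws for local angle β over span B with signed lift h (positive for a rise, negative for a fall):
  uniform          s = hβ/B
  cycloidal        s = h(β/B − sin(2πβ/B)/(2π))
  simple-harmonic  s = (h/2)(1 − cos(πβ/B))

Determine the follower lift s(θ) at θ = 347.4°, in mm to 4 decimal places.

seg 1 [0°–81.9°] uniform, h=7: full span → s += 7 → s = 7.0000
seg 2 [81.9°–228.3°] uniform, h=10: full span → s += 10 → s = 17.0000
seg 3 [228.3°–286.2°] cycloidal, h=25: full span → s += 25 → s = 42.0000
seg 4 [286.2°–313.3°] uniform, h=11: full span → s += 11 → s = 53.0000
seg 5 [313.3°–336.1°] cycloidal, h=6: full span → s += 6 → s = 59.0000
seg 6 [336.1°–360°] cycloidal, h=11: θ=347.4° here. β=11.3, B=23.9. 11·(0.4728 − sin(2π·0.4728)/(2π)) = 4.9031 → s = 63.9031

63.9031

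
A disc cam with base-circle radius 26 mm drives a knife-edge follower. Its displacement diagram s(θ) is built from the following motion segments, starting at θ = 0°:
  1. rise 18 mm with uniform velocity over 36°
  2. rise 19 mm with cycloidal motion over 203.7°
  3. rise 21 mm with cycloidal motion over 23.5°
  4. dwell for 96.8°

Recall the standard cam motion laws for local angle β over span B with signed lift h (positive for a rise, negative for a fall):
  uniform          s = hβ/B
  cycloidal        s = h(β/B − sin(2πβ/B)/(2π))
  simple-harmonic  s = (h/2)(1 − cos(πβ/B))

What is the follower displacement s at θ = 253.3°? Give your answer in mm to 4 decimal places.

seg 1 [0°–36°] uniform, h=18: full span → s += 18 → s = 18.0000
seg 2 [36°–239.7°] cycloidal, h=19: full span → s += 19 → s = 37.0000
seg 3 [239.7°–263.2°] cycloidal, h=21: θ=253.3° here. β=13.6, B=23.5. 21·(0.5787 − sin(2π·0.5787)/(2π)) = 13.7398 → s = 50.7398

50.7398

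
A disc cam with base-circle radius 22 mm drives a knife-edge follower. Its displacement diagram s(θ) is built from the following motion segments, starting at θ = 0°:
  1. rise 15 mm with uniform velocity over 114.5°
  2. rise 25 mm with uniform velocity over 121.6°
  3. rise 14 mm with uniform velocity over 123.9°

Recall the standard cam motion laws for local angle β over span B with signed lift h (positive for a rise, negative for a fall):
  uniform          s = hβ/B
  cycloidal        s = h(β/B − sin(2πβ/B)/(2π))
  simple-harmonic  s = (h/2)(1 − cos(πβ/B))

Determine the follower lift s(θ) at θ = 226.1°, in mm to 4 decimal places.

seg 1 [0°–114.5°] uniform, h=15: full span → s += 15 → s = 15.0000
seg 2 [114.5°–236.1°] uniform, h=25: θ=226.1° here. β=111.6, B=121.6. 25·111.6/121.6 = 22.9441 → s = 37.9441

37.9441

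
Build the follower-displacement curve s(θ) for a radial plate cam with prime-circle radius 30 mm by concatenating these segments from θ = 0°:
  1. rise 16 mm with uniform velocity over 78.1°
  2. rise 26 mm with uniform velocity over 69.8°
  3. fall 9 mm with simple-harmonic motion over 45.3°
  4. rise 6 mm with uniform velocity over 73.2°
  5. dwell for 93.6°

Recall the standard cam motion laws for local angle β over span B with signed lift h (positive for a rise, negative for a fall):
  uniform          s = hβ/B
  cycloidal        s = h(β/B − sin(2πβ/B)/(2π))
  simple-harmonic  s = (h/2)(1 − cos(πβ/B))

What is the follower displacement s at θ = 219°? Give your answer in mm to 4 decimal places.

seg 1 [0°–78.1°] uniform, h=16: full span → s += 16 → s = 16.0000
seg 2 [78.1°–147.9°] uniform, h=26: full span → s += 26 → s = 42.0000
seg 3 [147.9°–193.2°] simple-harmonic, h=-9: full span → s += -9 → s = 33.0000
seg 4 [193.2°–266.4°] uniform, h=6: θ=219° here. β=25.8, B=73.2. 6·25.8/73.2 = 2.1148 → s = 35.1148

35.1148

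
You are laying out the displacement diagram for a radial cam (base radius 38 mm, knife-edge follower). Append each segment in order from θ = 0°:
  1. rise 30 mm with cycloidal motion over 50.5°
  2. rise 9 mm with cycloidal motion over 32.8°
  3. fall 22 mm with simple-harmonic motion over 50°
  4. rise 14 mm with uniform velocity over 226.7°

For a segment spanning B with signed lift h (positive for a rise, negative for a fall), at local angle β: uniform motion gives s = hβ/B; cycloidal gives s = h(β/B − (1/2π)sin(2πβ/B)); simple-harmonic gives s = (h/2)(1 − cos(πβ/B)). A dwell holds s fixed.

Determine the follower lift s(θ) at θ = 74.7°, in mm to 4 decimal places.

seg 1 [0°–50.5°] cycloidal, h=30: full span → s += 30 → s = 30.0000
seg 2 [50.5°–83.3°] cycloidal, h=9: θ=74.7° here. β=24.2, B=32.8. 9·(0.7378 − sin(2π·0.7378)/(2π)) = 8.0684 → s = 38.0684

38.0684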